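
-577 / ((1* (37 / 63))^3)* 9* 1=-1298494071 / 50653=-25635.09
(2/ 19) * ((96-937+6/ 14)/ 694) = -5884/ 46151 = -0.13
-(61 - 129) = 68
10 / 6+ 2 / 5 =31 / 15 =2.07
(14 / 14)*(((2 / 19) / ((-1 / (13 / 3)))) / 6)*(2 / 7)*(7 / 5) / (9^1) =-0.00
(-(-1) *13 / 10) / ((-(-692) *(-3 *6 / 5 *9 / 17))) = -221 / 224208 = -0.00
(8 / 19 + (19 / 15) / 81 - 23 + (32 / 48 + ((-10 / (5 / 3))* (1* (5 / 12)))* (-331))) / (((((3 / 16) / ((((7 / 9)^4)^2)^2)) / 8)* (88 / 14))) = 12585634628383368892144 / 128330913178934248455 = 98.07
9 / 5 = 1.80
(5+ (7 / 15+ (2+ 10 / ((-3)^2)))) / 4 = 193 / 90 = 2.14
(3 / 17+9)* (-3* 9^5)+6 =-27634830 / 17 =-1625578.24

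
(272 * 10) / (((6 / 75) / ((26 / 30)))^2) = 2873000 / 9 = 319222.22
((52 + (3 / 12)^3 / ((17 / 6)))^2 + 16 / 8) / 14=193.33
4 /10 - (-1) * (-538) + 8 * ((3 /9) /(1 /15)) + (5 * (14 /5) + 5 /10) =-4831 /10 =-483.10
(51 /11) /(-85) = -3 /55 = -0.05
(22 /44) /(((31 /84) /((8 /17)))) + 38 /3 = 21034 /1581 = 13.30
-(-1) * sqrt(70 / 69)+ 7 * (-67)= -469+ sqrt(4830) / 69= -467.99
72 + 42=114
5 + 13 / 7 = 48 / 7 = 6.86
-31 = -31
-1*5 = -5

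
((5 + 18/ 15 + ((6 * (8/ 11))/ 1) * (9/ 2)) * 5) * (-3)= -4263/ 11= -387.55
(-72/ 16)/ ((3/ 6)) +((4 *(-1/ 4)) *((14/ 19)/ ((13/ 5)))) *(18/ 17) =-9.30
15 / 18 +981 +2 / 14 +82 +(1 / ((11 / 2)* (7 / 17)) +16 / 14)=70327 / 66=1065.56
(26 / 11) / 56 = 13 / 308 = 0.04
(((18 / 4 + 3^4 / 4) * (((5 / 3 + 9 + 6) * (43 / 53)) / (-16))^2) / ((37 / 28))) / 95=17796625 / 126382528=0.14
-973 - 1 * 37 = -1010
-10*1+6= -4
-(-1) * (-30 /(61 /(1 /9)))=-10 /183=-0.05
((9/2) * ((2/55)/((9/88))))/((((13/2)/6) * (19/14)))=1344/1235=1.09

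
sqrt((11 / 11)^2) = 1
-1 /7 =-0.14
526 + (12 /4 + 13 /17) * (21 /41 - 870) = -112642 /41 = -2747.37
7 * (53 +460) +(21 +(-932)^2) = 872236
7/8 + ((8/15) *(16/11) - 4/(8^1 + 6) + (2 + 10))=123493/9240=13.37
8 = 8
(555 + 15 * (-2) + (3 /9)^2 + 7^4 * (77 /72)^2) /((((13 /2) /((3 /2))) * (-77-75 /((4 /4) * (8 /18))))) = -16957705 /5520528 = -3.07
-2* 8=-16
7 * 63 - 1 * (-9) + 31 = 481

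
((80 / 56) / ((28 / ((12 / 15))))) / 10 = 1 / 245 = 0.00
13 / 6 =2.17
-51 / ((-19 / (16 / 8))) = 102 / 19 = 5.37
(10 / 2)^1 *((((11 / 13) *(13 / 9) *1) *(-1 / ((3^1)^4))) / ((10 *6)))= -0.00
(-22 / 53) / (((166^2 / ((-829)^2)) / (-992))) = 3749586896 / 365117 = 10269.55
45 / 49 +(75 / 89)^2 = 632070 / 388129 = 1.63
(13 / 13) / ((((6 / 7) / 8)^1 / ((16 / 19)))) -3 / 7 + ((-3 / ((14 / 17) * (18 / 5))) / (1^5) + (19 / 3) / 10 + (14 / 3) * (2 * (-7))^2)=2451773 / 2660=921.72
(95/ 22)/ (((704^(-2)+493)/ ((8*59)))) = 53166080/ 12859931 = 4.13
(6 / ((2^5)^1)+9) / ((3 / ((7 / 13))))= 343 / 208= 1.65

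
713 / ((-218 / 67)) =-219.13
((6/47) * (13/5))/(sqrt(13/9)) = 18 * sqrt(13)/235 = 0.28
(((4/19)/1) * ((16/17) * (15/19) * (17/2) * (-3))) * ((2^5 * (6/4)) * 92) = -6359040/361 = -17615.07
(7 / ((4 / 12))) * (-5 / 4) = -105 / 4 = -26.25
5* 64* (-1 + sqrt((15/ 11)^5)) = -320 + 72000* sqrt(165)/ 1331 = 374.86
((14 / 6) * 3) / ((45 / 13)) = 91 / 45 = 2.02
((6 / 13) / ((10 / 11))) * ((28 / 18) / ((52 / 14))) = 539 / 2535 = 0.21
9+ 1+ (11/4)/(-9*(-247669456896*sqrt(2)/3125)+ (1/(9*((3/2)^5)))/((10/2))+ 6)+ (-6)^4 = 22905261352238284800000*sqrt(2)/11882217367861096528401788046887+ 124145407059412736527199743238484751/95057738942888772227214304375096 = 1306.00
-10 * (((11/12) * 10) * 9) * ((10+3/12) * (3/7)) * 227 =-23034825/28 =-822672.32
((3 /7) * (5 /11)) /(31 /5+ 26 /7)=75 /3817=0.02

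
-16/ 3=-5.33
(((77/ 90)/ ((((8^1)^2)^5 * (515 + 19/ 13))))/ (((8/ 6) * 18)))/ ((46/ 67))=67067/ 716296434965544960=0.00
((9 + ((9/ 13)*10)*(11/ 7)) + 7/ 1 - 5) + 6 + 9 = 3356/ 91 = 36.88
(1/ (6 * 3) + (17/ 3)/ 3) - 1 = 17/ 18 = 0.94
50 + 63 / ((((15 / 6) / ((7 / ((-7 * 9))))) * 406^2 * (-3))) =8830501 / 176610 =50.00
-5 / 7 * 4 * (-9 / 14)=90 / 49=1.84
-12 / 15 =-4 / 5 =-0.80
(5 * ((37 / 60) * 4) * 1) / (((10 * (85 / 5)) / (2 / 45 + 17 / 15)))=1961 / 22950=0.09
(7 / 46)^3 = 343 / 97336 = 0.00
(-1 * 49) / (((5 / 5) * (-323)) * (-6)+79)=-49 / 2017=-0.02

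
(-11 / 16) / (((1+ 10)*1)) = -1 / 16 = -0.06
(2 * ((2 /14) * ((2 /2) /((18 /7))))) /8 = 1 /72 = 0.01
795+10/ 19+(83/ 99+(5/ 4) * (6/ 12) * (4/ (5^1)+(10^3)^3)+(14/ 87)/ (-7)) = 68186336933837/ 109098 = 625000796.84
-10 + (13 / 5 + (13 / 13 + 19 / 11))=-257 / 55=-4.67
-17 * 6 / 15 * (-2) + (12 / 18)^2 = 632 / 45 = 14.04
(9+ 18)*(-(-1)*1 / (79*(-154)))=-27 / 12166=-0.00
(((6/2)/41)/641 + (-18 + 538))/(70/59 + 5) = 806301257/9592565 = 84.05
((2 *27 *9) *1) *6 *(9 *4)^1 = 104976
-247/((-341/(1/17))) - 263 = -1524364/5797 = -262.96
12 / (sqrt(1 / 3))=12 * sqrt(3)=20.78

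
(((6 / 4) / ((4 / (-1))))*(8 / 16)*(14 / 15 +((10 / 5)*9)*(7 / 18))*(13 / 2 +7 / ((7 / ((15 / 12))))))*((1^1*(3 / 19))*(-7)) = 77469 / 6080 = 12.74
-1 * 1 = -1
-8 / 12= -2 / 3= -0.67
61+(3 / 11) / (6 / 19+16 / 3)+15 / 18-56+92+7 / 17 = 8877956 / 90321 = 98.29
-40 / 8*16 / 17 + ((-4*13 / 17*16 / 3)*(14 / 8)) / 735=-25408 / 5355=-4.74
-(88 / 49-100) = 4812 / 49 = 98.20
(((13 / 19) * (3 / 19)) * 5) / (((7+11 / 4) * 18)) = 10 / 3249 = 0.00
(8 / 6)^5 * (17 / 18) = 3.98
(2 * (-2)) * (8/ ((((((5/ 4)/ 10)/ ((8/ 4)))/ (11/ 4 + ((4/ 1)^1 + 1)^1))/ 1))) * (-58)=230144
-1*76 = -76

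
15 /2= 7.50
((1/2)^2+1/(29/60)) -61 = -6807/116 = -58.68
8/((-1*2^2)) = -2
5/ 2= 2.50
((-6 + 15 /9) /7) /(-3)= 13 /63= 0.21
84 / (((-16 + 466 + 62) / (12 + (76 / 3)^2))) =107.26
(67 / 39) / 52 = 0.03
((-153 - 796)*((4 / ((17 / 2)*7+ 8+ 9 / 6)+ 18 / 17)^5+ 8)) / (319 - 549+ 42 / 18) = 20520754490145030056 / 505579562254438173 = 40.59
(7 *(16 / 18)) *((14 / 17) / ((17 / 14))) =10976 / 2601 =4.22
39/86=0.45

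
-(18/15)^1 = -6/5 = -1.20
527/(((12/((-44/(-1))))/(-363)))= -701437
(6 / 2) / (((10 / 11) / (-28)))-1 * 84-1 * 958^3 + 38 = -4396090252 / 5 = -879218050.40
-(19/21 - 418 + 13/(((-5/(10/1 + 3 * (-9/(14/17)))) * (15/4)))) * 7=70227/25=2809.08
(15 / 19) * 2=1.58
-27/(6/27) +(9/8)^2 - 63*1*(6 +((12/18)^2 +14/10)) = -196619/320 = -614.43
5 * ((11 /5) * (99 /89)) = 1089 /89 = 12.24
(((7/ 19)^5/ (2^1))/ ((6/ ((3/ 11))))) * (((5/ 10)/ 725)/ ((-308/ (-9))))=21609/ 6950905112800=0.00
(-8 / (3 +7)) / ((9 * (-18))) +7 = 2837 / 405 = 7.00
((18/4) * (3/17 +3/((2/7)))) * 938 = 1532223/34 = 45065.38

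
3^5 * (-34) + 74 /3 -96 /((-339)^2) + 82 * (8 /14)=-732089408 /89383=-8190.48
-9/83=-0.11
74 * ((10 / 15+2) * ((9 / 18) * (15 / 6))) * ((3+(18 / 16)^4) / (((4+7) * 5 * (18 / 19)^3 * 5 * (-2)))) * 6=-1594518589 / 109486080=-14.56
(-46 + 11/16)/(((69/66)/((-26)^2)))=-1347775/46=-29299.46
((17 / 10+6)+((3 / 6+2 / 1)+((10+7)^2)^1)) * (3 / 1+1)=5984 / 5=1196.80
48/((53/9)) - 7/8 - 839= -352651/424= -831.72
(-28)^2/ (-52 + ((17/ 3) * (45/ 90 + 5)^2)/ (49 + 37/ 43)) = -20170752/ 1249405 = -16.14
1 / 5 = 0.20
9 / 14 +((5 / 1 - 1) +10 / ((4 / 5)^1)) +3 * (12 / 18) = 134 / 7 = 19.14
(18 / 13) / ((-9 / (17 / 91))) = -34 / 1183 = -0.03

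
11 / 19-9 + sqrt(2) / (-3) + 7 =-27 / 19-sqrt(2) / 3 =-1.89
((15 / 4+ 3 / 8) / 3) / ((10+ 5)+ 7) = 0.06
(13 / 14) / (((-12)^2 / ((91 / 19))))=169 / 5472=0.03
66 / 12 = 11 / 2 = 5.50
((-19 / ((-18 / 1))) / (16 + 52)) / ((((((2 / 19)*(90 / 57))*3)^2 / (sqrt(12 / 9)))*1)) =0.07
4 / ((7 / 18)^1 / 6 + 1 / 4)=216 / 17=12.71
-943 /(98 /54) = -25461 /49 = -519.61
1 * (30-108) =-78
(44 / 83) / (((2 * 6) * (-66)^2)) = 1 / 98604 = 0.00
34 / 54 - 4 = -91 / 27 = -3.37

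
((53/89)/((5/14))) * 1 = 742/445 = 1.67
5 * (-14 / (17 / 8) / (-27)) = 560 / 459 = 1.22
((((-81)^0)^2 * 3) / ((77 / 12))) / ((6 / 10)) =60 / 77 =0.78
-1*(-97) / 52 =97 / 52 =1.87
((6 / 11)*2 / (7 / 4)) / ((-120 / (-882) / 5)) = 252 / 11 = 22.91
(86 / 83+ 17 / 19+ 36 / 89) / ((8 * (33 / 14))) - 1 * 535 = -3303144807 / 6175532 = -534.88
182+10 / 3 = 556 / 3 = 185.33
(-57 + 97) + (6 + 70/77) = 516/11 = 46.91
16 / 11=1.45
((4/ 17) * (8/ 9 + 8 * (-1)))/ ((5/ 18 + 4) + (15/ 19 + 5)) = -9728/ 58531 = -0.17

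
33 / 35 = 0.94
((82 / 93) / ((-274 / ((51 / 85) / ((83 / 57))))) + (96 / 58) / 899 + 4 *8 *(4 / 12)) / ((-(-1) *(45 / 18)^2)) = 6120622636 / 3586129125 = 1.71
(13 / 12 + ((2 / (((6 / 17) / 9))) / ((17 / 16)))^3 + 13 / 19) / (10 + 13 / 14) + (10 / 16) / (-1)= 705987007 / 69768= 10119.07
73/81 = 0.90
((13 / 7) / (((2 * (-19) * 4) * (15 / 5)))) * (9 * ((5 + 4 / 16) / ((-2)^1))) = 117 / 1216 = 0.10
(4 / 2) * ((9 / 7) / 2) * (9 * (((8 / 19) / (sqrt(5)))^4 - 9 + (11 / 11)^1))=-301552632 / 3258025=-92.56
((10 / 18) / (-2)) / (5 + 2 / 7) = -35 / 666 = -0.05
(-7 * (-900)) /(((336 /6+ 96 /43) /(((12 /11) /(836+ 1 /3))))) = 1219050 /8638487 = 0.14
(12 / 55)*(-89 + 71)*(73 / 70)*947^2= -7070442156 / 1925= -3672956.96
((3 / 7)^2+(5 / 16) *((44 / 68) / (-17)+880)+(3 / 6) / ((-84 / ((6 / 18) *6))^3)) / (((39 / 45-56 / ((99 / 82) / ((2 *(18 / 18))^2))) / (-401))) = 64972063686475 / 108735578364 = 597.52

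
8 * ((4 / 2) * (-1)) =-16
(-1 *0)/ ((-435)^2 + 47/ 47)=0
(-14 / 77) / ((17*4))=-1 / 374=-0.00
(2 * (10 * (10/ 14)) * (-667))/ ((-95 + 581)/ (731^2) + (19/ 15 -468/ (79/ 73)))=22.10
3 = 3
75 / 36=25 / 12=2.08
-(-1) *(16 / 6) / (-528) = -1 / 198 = -0.01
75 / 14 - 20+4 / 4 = -13.64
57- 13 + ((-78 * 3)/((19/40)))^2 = 87625484/361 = 242729.87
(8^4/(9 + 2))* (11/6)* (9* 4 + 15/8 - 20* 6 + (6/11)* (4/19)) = -11700992/209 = -55985.61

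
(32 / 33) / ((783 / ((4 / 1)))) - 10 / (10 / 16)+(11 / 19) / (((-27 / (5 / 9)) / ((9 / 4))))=-31463131 / 1963764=-16.02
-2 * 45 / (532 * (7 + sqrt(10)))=-15 / 494 + 15 * sqrt(10) / 3458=-0.02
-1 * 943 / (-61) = 943 / 61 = 15.46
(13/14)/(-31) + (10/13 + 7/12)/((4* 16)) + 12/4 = 6480475/2166528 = 2.99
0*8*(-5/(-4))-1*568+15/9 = -566.33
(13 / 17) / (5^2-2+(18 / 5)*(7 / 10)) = 325 / 10846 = 0.03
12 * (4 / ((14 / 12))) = 288 / 7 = 41.14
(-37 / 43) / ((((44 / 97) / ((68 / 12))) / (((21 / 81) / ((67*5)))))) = -427091 / 51339420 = -0.01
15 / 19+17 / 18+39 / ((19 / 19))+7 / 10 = 35426 / 855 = 41.43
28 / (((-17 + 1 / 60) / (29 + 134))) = -273840 / 1019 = -268.73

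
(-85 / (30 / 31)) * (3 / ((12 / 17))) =-8959 / 24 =-373.29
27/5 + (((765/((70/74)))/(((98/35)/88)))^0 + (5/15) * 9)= 47/5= 9.40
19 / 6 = 3.17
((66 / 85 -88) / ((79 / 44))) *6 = -1957296 / 6715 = -291.48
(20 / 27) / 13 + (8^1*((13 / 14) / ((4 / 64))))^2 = 242971604 / 17199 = 14127.08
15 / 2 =7.50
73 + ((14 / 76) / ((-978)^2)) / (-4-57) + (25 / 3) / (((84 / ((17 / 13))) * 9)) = 73.01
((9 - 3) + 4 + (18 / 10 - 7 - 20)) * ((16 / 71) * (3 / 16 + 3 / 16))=-456 / 355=-1.28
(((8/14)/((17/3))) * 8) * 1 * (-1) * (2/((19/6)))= -1152/2261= -0.51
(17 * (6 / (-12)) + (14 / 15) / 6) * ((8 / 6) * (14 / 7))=-3004 / 135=-22.25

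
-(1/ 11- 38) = 417/ 11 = 37.91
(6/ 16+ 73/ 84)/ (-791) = -209/ 132888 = -0.00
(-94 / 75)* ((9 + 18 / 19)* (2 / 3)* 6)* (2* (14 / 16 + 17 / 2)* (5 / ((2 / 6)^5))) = -21585690 / 19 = -1136088.95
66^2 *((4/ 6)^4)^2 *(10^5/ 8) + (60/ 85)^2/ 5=2238016104976/ 1053405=2124554.28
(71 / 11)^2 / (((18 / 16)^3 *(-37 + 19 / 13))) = -16776448 / 20376279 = -0.82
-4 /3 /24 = -1 /18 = -0.06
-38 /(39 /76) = -2888 /39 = -74.05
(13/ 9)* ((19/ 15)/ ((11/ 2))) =494/ 1485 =0.33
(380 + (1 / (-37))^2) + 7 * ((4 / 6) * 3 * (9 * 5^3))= 22081971 / 1369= 16130.00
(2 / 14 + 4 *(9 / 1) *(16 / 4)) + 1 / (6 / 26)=3118 / 21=148.48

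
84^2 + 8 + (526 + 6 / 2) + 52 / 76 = 7593.68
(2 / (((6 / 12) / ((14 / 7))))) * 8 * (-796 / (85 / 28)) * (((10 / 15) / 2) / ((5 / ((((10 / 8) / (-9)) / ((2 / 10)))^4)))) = -87062500 / 334611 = -260.19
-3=-3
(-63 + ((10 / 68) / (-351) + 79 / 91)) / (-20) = 5190407 / 1670760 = 3.11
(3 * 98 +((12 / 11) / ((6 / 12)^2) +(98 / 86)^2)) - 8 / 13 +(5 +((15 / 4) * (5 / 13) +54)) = 380205737 / 1057628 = 359.49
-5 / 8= -0.62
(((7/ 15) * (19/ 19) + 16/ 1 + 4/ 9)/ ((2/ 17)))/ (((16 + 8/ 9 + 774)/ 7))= 90559/ 71180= 1.27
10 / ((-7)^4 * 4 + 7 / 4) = 0.00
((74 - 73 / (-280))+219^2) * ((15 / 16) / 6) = 13449873 / 1792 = 7505.51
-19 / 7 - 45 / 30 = -59 / 14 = -4.21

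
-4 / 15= -0.27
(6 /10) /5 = 0.12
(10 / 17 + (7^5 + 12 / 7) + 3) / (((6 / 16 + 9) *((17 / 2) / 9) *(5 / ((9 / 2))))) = 432143424 / 252875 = 1708.92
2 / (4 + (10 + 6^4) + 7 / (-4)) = 8 / 5233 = 0.00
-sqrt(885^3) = -885*sqrt(885) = -26327.82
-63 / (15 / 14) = -294 / 5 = -58.80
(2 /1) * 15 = 30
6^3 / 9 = 24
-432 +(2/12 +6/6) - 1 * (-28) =-2417/6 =-402.83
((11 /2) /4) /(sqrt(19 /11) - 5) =-605 /2048 - 11 *sqrt(209) /2048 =-0.37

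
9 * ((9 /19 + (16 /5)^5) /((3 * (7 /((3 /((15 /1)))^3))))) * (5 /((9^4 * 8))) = 19951069 /181794375000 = 0.00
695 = 695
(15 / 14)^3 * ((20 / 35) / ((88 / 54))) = 91125 / 211288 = 0.43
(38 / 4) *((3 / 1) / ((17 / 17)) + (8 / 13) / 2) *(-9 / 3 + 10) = 5719 / 26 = 219.96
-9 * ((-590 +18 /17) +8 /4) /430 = 44901 /3655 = 12.28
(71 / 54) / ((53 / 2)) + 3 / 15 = 1786 / 7155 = 0.25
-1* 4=-4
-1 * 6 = -6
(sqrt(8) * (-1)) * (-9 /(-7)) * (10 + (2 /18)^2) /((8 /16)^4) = -25952 * sqrt(2) /63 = -582.57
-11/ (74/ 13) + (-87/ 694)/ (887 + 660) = -38383453/ 19861933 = -1.93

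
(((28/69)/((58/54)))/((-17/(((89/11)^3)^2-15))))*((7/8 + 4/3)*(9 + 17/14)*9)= -4622424305254119/3652314578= -1265615.05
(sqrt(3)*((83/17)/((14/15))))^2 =4650075/56644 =82.09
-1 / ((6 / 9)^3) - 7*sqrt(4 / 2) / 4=-27 / 8 - 7*sqrt(2) / 4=-5.85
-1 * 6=-6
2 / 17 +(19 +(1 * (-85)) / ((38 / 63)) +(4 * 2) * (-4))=-99357 / 646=-153.80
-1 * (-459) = 459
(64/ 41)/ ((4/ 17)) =272/ 41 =6.63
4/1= 4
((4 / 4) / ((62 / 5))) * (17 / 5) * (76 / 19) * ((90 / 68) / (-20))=-9 / 124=-0.07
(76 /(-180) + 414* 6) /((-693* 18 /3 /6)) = -111761 /31185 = -3.58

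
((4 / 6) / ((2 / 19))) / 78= 0.08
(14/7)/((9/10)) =20/9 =2.22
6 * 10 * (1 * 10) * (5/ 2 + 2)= 2700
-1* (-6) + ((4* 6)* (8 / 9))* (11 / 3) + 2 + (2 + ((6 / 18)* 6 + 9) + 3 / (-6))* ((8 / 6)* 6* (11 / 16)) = 5579 / 36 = 154.97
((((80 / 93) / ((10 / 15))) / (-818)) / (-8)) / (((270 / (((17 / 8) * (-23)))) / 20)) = -1955 / 2738664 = -0.00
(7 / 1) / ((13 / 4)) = 28 / 13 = 2.15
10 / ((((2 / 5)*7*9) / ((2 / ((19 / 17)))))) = 850 / 1197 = 0.71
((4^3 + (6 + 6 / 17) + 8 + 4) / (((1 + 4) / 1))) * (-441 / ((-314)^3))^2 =6806835 / 2036745769077064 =0.00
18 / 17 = 1.06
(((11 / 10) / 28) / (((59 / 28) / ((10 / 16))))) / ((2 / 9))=99 / 1888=0.05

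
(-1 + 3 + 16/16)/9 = 1/3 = 0.33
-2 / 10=-1 / 5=-0.20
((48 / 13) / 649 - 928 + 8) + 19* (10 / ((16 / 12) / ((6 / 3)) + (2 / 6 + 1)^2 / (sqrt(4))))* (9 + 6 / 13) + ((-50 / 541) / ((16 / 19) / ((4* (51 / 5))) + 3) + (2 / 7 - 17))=20473486610534 / 93520339913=218.92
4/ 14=2/ 7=0.29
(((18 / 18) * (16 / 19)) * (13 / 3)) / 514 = 104 / 14649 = 0.01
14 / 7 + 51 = 53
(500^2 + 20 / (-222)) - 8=27749102 / 111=249991.91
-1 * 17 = -17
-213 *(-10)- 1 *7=2123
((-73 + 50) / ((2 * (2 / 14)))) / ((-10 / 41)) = 330.05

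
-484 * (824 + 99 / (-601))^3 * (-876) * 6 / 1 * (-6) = -1852663454835546375000000 / 217081801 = -8534402452444856.84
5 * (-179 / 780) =-179 / 156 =-1.15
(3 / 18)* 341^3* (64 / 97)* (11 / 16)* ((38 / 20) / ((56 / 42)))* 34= 140882920013 / 970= 145240123.72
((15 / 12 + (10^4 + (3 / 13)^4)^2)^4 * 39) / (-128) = -34005526310928749255724891320338884444766137510152870341864300728136803 / 1116076224264578154002748821563953545216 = -30468820651865588826497090000000.00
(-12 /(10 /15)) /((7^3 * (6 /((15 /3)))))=-15 /343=-0.04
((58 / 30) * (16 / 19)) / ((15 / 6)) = 928 / 1425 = 0.65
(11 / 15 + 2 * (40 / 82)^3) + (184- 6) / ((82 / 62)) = 135.55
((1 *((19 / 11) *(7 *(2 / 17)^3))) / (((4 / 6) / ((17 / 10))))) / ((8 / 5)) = 399 / 12716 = 0.03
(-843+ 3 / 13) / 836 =-249 / 247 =-1.01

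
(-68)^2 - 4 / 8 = 9247 / 2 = 4623.50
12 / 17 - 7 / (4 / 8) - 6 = -328 / 17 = -19.29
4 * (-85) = -340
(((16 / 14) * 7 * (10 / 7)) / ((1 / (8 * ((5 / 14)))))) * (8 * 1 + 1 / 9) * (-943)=-110142400 / 441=-249756.01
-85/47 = -1.81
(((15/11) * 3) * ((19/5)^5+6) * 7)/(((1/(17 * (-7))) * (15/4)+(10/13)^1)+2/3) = 94122765828/5781875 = 16278.93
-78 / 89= -0.88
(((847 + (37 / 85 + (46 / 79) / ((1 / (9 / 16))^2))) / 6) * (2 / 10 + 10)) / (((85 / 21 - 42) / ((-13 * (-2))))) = -198893041347 / 201481600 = -987.15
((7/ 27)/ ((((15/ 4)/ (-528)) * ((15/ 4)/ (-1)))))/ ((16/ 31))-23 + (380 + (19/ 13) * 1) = 9932996/ 26325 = 377.32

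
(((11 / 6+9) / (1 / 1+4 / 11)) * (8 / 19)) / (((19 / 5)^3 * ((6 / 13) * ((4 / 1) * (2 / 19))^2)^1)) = 232375 / 311904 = 0.75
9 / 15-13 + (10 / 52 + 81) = 8943 / 130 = 68.79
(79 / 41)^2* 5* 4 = 124820 / 1681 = 74.25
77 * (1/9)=77/9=8.56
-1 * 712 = -712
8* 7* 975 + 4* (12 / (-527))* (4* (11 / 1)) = 28772088 / 527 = 54595.99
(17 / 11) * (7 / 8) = 119 / 88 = 1.35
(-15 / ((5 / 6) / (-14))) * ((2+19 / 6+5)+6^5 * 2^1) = 3921666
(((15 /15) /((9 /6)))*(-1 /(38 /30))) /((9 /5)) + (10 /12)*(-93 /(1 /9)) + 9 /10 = -595843 /855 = -696.89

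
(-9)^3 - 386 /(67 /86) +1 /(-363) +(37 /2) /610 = -36330973403 /29671620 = -1224.44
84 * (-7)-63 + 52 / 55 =-35753 / 55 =-650.05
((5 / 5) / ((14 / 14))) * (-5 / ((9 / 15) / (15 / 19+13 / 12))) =-10675 / 684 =-15.61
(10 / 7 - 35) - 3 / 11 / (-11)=-28414 / 847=-33.55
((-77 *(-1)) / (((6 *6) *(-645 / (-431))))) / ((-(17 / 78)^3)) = -145823678 / 1056295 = -138.05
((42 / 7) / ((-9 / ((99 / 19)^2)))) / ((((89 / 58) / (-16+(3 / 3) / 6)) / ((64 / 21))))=6737280 / 11837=569.17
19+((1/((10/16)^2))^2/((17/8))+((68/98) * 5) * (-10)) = -6564993/520625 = -12.61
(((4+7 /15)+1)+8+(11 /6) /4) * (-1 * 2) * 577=-321389 /20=-16069.45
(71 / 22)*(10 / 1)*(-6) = -2130 / 11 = -193.64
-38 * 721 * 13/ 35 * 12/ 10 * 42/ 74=-6411132/ 925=-6930.95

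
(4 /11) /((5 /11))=4 /5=0.80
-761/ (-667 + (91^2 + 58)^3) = -761/ 579885061552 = -0.00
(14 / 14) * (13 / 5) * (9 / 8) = 117 / 40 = 2.92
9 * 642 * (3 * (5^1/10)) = 8667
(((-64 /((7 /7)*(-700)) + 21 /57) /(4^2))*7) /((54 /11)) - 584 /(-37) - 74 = -883379297 /15184800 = -58.18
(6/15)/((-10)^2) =1/250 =0.00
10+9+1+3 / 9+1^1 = 64 / 3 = 21.33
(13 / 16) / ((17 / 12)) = 39 / 68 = 0.57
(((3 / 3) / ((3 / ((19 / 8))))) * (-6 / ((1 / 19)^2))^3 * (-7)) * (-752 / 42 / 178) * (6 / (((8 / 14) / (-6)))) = 31761050630148 / 89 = 356865737417.39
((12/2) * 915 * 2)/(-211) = -10980/211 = -52.04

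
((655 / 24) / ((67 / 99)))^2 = 467208225 / 287296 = 1626.23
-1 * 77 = -77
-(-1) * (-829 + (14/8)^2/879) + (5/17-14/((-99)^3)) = -64082684463223/77328949104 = -828.70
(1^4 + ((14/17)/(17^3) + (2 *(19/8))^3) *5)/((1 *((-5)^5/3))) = -8609107557/16704200000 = -0.52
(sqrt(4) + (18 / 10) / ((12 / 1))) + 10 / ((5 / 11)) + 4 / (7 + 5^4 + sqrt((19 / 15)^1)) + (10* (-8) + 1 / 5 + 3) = -6308123673 / 119826820-4* sqrt(285) / 5991341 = -52.64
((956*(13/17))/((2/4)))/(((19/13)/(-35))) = -11309480/323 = -35013.87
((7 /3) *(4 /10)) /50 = 7 /375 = 0.02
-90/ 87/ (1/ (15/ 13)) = -450/ 377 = -1.19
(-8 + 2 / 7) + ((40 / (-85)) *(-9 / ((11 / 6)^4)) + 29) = 37738837 / 1742279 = 21.66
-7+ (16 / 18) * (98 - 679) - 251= -6970 / 9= -774.44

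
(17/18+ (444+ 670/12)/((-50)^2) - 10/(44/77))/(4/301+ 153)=-221536903/2072565000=-0.11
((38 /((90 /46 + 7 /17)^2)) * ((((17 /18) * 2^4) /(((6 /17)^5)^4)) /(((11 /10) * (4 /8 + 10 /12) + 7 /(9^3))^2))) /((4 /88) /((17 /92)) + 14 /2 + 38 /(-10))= 15153749815.14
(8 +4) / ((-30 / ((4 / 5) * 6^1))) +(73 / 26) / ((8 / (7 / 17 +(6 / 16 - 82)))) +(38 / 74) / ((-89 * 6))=-212552899571 / 6986428800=-30.42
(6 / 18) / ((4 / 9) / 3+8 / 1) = 9 / 220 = 0.04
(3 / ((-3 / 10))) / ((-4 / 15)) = 75 / 2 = 37.50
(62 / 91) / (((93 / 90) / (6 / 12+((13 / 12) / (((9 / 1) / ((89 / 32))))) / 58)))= 72415 / 217152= 0.33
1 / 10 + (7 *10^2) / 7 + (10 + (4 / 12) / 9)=29737 / 270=110.14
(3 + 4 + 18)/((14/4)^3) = 200/343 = 0.58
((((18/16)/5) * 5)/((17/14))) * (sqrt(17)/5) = 63 * sqrt(17)/340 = 0.76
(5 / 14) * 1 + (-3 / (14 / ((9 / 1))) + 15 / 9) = 2 / 21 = 0.10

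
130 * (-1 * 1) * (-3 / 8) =195 / 4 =48.75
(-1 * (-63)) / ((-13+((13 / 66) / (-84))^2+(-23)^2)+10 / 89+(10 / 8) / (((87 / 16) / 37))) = 4997755401408 / 41617666727005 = 0.12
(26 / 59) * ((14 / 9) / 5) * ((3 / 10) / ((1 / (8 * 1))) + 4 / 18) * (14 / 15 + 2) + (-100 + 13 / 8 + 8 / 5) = -23260069 / 243000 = -95.72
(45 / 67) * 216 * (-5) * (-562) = 27313200 / 67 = 407659.70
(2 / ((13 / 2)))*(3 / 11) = 12 / 143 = 0.08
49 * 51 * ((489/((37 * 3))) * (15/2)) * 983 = 6006184065/74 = 81164649.53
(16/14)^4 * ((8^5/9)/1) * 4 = 536870912/21609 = 24844.78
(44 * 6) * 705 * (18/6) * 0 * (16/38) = 0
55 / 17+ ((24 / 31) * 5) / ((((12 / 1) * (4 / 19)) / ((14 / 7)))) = 3320 / 527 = 6.30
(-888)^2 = 788544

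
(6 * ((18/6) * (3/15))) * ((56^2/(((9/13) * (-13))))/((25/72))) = -451584/125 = -3612.67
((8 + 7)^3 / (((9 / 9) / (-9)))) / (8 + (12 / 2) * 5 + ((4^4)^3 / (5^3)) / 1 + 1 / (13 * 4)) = -197437500 / 872662357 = -0.23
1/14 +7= 99/14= 7.07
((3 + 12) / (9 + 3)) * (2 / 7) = 5 / 14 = 0.36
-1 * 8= -8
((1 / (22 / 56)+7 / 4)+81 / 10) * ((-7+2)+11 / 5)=-19089 / 550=-34.71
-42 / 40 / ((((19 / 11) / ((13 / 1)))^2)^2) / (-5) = 8781393621 / 13032100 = 673.83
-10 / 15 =-2 / 3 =-0.67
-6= -6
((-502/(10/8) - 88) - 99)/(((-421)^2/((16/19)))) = -47088/16837895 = -0.00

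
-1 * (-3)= 3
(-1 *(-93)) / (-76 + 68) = -93 / 8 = -11.62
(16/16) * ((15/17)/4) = 0.22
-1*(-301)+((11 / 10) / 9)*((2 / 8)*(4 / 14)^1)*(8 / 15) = 1422247 / 4725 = 301.00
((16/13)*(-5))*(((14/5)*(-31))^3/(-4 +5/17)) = -3176435584/2925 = -1085960.88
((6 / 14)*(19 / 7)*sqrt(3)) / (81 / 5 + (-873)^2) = 95*sqrt(3) / 62241858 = 0.00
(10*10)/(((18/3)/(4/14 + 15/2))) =2725/21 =129.76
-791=-791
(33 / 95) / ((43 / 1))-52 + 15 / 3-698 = -3043292 / 4085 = -744.99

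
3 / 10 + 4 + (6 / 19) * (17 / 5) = 1021 / 190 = 5.37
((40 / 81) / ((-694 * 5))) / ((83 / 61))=-244 / 2332881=-0.00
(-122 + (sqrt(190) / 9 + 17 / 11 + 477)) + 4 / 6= sqrt(190) / 9 + 11788 / 33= 358.74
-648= -648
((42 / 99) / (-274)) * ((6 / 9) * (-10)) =140 / 13563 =0.01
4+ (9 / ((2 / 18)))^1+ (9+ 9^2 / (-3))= 67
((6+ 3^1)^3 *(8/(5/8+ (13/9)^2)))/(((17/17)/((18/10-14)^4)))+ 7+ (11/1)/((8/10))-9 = 209301316305379/4392500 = 47649702.06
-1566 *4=-6264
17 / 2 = 8.50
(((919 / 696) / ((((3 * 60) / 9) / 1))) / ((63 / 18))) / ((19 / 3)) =919 / 308560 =0.00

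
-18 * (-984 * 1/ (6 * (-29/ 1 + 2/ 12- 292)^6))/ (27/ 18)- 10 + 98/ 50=-409110335916792946617/ 50884370138916015625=-8.04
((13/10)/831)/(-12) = -13/99720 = -0.00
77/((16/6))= 231/8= 28.88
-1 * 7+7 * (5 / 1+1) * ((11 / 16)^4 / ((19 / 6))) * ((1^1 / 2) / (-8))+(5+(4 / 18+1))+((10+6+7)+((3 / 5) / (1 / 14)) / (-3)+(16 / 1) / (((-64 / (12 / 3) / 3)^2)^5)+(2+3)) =1424050571599471 / 58755152609280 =24.24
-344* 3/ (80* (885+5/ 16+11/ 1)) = -1032/ 71705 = -0.01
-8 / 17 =-0.47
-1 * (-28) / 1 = 28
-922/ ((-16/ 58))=3342.25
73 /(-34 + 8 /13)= -949 /434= -2.19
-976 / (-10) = 97.60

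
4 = 4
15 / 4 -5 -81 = -329 / 4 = -82.25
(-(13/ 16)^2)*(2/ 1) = -169/ 128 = -1.32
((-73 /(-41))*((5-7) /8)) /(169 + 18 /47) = -3431 /1305604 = -0.00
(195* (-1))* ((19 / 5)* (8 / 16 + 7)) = -11115 / 2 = -5557.50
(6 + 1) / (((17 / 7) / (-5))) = -14.41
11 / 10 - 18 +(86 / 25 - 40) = -2673 / 50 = -53.46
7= 7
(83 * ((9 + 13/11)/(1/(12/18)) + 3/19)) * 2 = 722930/627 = 1153.00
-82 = -82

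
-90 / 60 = -3 / 2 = -1.50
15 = 15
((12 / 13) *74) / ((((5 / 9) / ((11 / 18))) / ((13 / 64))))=15.26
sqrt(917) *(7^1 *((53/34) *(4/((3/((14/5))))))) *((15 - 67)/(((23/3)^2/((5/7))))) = -231504 *sqrt(917)/8993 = -779.54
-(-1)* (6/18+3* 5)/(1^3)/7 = 46/21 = 2.19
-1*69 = -69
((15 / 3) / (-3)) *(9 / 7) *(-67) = 143.57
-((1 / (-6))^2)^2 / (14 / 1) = -1 / 18144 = -0.00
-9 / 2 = -4.50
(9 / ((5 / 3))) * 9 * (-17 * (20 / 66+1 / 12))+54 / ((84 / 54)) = -438129 / 1540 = -284.50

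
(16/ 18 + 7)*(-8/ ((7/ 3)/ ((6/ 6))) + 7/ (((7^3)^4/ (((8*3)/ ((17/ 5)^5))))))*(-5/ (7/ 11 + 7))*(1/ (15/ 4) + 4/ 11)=658118624401449536/ 58957945564050771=11.16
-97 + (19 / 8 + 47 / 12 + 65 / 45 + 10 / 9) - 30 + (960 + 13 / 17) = 1031357 / 1224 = 842.61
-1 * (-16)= 16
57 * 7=399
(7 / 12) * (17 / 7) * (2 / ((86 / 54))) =153 / 86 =1.78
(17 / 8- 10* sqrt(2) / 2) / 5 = 17 / 40- sqrt(2) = -0.99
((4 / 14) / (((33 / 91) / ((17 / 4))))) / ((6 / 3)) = 221 / 132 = 1.67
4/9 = 0.44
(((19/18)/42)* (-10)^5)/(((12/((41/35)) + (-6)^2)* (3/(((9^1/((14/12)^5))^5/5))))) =-3363605145751001675857920000/741610946674172590146271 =-4535.54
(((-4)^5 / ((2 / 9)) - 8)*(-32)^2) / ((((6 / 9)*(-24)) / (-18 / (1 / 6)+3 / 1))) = -31019520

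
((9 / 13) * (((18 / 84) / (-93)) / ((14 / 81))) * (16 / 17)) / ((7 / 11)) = -32076 / 2349893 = -0.01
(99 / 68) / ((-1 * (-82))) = 99 / 5576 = 0.02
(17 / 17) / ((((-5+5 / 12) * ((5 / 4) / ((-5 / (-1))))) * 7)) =-48 / 385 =-0.12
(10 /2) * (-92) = -460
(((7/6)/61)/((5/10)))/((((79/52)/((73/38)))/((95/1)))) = 4.60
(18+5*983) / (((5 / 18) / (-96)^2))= 818325504 / 5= 163665100.80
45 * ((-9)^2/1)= 3645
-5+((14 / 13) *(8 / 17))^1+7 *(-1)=-2540 / 221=-11.49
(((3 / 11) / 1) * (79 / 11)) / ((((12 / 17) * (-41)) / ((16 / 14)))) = -2686 / 34727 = -0.08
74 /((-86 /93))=-3441 /43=-80.02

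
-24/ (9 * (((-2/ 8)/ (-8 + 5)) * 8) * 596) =-1/ 149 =-0.01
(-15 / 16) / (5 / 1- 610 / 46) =69 / 608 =0.11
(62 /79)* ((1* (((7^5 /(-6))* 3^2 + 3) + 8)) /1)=-1562369 /79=-19776.82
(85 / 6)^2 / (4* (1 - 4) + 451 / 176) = -28900 / 1359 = -21.27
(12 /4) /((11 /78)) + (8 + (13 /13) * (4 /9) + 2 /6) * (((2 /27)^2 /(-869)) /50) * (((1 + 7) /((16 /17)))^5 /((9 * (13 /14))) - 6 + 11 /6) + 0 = 35915480401 /1688801400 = 21.27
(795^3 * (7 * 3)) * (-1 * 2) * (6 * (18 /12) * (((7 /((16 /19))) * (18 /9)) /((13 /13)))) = -12630333877875 /4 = -3157583469468.75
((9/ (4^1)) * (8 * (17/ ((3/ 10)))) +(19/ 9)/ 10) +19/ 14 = 321794/ 315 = 1021.57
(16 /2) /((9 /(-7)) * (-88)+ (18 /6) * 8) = 7 /120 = 0.06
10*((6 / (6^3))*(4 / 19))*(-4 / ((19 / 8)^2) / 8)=-320 / 61731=-0.01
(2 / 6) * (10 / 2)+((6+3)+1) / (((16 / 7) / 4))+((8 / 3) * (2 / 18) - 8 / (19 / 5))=17809 / 1026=17.36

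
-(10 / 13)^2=-100 / 169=-0.59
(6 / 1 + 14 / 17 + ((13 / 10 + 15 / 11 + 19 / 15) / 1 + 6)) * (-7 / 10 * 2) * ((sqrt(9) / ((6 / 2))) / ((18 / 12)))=-657923 / 42075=-15.64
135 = 135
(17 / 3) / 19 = 17 / 57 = 0.30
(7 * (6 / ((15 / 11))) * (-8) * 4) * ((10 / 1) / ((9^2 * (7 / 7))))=-9856 / 81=-121.68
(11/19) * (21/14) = 33/38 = 0.87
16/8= 2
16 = 16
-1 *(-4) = 4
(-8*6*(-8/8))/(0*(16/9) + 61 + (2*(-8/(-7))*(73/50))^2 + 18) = 1470000/2760431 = 0.53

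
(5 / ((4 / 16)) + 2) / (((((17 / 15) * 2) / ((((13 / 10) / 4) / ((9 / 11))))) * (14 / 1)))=1573 / 5712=0.28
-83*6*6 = -2988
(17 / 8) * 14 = 119 / 4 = 29.75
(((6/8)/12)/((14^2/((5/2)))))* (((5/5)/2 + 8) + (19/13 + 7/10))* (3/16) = 0.00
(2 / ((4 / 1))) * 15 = 15 / 2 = 7.50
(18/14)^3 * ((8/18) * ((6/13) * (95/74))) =92340/164983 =0.56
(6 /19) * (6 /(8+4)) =3 /19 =0.16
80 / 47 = 1.70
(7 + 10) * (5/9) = 9.44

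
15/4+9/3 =27/4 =6.75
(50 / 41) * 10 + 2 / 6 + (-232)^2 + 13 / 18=39731891 / 738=53837.25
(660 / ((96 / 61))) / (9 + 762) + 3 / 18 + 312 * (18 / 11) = 11562567 / 22616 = 511.26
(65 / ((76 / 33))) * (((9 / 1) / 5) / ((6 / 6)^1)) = 3861 / 76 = 50.80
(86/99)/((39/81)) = 258/143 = 1.80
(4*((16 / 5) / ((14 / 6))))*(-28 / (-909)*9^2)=6912 / 505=13.69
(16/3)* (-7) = -112/3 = -37.33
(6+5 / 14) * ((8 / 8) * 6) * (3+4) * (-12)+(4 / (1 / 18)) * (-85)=-9324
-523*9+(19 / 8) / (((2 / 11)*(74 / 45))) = -5563683 / 1184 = -4699.06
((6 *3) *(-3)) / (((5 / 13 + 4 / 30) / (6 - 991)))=10372050 / 101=102693.56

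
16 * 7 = 112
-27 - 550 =-577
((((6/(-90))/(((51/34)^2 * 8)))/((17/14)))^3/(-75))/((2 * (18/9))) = 343/3626346712500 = 0.00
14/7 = 2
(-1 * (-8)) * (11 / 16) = 5.50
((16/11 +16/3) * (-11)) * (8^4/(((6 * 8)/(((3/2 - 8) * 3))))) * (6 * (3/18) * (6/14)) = 53248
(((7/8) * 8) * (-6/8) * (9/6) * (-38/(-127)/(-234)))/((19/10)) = 0.01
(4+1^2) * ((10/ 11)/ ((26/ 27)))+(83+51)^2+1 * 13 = 2570242/ 143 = 17973.72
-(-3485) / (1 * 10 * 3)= 697 / 6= 116.17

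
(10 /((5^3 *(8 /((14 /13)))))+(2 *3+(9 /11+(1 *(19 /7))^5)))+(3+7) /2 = 19125593489 /120170050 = 159.15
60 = 60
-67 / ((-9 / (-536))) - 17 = -36065 / 9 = -4007.22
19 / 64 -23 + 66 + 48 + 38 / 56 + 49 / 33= 1381717 / 14784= 93.46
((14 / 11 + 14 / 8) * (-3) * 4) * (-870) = 347130 / 11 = 31557.27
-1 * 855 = -855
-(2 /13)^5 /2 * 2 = -32 /371293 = -0.00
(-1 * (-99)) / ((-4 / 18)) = -891 / 2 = -445.50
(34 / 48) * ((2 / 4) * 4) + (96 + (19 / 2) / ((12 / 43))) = 3155 / 24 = 131.46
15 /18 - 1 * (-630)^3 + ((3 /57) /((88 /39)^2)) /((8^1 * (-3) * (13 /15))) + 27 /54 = 882981974114597 /3531264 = 250047001.33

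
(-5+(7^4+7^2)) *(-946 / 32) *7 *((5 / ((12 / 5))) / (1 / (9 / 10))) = -121430925 / 128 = -948679.10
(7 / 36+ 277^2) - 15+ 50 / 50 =2761747 / 36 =76715.19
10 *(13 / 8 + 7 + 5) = 136.25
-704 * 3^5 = -171072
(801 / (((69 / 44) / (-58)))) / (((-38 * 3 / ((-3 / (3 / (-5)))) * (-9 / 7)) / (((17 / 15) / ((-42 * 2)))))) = 482647 / 35397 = 13.64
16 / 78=8 / 39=0.21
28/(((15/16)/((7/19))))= 3136/285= 11.00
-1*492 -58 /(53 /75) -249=-43623 /53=-823.08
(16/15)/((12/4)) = 16/45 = 0.36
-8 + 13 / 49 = -379 / 49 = -7.73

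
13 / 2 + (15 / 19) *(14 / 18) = 811 / 114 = 7.11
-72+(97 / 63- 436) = -31907 / 63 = -506.46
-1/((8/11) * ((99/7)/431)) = -3017/72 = -41.90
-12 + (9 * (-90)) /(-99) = -42 /11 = -3.82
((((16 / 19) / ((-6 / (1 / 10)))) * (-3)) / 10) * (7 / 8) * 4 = 7 / 475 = 0.01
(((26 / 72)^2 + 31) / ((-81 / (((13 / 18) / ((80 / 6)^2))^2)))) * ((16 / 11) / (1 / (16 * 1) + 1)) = -1363661 / 157044096000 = -0.00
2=2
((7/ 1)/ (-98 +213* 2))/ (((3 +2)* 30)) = 7/ 49200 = 0.00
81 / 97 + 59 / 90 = 1.49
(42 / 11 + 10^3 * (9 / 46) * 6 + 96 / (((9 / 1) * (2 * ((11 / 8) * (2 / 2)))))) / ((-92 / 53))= -23766313 / 34914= -680.71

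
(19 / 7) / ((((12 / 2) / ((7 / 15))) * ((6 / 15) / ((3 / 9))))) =19 / 108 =0.18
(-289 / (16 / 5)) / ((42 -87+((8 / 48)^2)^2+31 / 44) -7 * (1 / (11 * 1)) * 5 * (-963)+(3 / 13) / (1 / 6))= -16737435 / 559909403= -0.03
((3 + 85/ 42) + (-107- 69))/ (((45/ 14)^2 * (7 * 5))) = -14362/ 30375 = -0.47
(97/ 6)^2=9409/ 36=261.36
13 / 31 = 0.42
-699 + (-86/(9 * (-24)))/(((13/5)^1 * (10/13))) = -150941/216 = -698.80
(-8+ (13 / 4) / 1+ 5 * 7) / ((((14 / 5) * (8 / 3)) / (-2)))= -1815 / 224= -8.10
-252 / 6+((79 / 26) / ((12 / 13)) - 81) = -2873 / 24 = -119.71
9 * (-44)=-396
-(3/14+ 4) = -59/14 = -4.21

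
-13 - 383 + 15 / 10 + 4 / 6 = -2363 / 6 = -393.83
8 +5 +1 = 14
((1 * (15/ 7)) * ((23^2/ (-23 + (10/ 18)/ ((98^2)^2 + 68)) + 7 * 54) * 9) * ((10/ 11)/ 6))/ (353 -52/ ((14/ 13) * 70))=8896160987240625/ 3021396413919818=2.94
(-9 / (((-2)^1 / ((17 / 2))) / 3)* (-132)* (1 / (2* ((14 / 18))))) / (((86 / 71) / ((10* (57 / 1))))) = -2758495905 / 602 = -4582219.11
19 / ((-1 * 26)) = -19 / 26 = -0.73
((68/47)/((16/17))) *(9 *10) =138.35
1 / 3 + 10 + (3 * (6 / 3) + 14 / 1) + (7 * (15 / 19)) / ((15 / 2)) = 1771 / 57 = 31.07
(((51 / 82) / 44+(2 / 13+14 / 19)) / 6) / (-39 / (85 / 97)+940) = 68540345 / 407001861552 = 0.00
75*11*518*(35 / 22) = 679875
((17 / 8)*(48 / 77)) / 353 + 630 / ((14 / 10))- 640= -190.00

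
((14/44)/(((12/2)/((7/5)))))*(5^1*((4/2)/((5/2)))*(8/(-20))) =-98/825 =-0.12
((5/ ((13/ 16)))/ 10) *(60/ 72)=20/ 39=0.51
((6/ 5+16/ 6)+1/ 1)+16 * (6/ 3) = 553/ 15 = 36.87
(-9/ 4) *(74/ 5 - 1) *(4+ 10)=-4347/ 10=-434.70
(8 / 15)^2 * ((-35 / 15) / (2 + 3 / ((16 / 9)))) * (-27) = 7168 / 1475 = 4.86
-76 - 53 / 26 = -2029 / 26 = -78.04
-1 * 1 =-1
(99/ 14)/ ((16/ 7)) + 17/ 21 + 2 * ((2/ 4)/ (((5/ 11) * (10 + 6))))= 13577/ 3360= 4.04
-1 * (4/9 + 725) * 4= -26116/9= -2901.78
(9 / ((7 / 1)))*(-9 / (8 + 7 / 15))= -1215 / 889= -1.37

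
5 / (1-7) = -5 / 6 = -0.83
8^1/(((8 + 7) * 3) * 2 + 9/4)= 32/369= 0.09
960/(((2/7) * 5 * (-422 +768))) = 336/173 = 1.94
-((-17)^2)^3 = -24137569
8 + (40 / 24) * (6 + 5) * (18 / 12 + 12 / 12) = 323 / 6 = 53.83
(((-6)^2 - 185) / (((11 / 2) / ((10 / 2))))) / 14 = -745 / 77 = -9.68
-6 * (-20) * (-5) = -600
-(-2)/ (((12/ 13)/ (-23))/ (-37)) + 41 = 11309/ 6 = 1884.83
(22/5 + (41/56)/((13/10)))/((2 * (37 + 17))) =0.05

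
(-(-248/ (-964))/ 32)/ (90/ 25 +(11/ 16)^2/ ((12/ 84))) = -2480/ 2131163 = -0.00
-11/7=-1.57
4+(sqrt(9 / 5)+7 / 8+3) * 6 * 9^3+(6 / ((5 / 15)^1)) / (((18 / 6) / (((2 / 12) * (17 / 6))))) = 13122 * sqrt(5) / 5+203473 / 12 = 22824.42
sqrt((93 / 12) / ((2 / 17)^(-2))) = sqrt(31) / 17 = 0.33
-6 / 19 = -0.32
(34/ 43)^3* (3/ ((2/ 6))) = 353736/ 79507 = 4.45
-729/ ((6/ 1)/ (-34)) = 4131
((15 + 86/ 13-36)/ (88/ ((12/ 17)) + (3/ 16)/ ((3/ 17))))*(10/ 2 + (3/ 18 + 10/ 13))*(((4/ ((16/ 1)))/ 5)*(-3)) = 30558/ 299975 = 0.10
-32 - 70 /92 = -1507 /46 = -32.76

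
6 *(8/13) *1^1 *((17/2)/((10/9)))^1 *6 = 11016/65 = 169.48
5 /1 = 5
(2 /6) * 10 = 10 /3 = 3.33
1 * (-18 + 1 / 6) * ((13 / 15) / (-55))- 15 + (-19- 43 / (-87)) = -4769411 / 143550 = -33.22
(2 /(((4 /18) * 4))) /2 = 9 /8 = 1.12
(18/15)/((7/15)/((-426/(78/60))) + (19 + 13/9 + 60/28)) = 0.05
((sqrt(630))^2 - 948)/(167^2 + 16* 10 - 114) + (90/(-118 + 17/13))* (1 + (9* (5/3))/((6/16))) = -883668/27935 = -31.63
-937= -937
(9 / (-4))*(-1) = 9 / 4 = 2.25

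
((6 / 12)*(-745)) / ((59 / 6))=-2235 / 59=-37.88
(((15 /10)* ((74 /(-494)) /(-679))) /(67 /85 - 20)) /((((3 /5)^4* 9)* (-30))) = 393125 /798620459364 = 0.00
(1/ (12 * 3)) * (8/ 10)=0.02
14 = 14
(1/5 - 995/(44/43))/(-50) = 213881/11000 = 19.44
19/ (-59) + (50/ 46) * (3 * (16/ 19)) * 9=24.39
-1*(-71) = 71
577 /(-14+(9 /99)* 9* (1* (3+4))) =-6347 /91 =-69.75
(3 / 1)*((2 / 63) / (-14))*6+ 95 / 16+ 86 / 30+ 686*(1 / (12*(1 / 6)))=4136737 / 11760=351.76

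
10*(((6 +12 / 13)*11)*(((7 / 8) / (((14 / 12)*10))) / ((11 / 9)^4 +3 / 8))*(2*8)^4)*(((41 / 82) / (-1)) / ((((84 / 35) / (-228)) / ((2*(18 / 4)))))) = 613914884.11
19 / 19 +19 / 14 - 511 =-7121 / 14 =-508.64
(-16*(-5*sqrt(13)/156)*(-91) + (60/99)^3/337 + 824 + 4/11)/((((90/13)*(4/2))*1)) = 32446978109/544984605 - 91*sqrt(13)/27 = 47.39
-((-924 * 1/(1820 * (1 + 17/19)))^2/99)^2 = -15768841/29982195360000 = -0.00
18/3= 6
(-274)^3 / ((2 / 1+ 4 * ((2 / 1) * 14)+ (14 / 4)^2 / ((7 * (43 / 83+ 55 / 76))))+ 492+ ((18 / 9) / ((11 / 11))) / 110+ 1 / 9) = -3798094089240 / 112172887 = -33859.29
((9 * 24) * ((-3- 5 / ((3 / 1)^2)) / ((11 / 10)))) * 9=-69120 / 11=-6283.64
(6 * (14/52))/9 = 7/39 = 0.18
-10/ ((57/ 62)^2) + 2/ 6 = -11.50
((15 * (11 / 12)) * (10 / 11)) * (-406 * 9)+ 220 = -45455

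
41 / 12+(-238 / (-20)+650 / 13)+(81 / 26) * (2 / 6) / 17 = 866909 / 13260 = 65.38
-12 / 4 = -3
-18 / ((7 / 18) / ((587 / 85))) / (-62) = 95094 / 18445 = 5.16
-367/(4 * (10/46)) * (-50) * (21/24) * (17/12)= 5022395/192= 26158.31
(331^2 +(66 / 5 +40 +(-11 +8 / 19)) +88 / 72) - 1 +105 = 93801061 / 855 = 109708.84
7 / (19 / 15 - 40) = -15 / 83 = -0.18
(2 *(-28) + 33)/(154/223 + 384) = -5129/85786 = -0.06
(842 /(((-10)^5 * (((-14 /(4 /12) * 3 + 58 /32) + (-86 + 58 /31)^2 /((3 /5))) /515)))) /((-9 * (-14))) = -41671843 /14133120723750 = -0.00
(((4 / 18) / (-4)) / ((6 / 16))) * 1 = -4 / 27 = -0.15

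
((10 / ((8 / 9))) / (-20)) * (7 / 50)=-63 / 800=-0.08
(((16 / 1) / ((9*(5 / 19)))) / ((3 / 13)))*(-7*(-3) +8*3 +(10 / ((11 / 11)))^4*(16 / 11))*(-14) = -1775973472 / 297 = -5979708.66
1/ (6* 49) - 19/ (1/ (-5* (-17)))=-474809/ 294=-1615.00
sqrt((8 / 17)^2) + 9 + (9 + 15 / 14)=4651 / 238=19.54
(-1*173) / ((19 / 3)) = -519 / 19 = -27.32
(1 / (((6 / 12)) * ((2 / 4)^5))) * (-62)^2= 246016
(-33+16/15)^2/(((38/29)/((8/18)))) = 13307578/38475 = 345.88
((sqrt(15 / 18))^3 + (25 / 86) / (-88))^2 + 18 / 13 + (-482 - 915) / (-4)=7060579608271 / 20103393024 - 125 * sqrt(30) / 136224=351.21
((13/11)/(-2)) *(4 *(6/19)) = -156/209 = -0.75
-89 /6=-14.83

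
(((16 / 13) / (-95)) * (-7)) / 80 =0.00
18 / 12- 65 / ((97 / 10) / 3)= -3609 / 194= -18.60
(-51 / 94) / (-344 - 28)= 17 / 11656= 0.00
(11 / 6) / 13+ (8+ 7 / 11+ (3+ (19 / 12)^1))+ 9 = 22.36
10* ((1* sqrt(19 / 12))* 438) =730* sqrt(57) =5511.38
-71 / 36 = -1.97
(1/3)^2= 1/9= 0.11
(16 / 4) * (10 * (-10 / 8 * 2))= -100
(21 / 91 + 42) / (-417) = -183 / 1807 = -0.10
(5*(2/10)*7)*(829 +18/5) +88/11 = 29181/5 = 5836.20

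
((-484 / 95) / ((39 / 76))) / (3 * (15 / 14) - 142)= 27104 / 378885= 0.07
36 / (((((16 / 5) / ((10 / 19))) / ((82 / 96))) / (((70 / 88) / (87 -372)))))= -7175 / 508288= -0.01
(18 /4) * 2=9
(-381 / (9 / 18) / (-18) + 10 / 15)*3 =129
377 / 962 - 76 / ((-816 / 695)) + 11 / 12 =83077 / 1258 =66.04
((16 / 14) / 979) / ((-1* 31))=-8 / 212443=-0.00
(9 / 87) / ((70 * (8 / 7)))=3 / 2320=0.00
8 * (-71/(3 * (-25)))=568/75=7.57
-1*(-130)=130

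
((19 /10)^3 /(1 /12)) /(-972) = -6859 /81000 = -0.08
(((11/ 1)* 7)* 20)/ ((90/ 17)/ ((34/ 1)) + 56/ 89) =39610340/ 20189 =1961.98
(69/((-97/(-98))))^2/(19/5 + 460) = 76207740/7273157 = 10.48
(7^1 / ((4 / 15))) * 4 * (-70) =-7350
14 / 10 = 1.40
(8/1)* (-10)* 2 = -160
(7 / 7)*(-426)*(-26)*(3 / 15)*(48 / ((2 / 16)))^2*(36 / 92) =14699003904 / 115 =127817425.25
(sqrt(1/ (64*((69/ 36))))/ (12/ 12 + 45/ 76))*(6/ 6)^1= 19*sqrt(69)/ 2783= 0.06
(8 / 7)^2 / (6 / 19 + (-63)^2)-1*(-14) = 51737278 / 3695433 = 14.00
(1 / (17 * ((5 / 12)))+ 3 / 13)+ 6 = 7041 / 1105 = 6.37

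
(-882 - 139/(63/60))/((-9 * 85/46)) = 979892/16065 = 61.00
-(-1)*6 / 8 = 3 / 4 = 0.75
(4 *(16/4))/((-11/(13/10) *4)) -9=-521/55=-9.47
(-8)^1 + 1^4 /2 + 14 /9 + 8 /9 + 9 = 71 /18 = 3.94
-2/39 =-0.05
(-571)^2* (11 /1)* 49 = 175736099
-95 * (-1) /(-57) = -5 /3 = -1.67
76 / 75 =1.01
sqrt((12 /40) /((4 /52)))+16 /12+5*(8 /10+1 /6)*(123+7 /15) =sqrt(390) /10+26914 /45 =600.06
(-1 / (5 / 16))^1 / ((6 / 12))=-32 / 5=-6.40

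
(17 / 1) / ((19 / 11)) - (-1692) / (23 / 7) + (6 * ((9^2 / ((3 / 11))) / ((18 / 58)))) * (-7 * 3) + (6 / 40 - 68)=-120125.05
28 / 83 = 0.34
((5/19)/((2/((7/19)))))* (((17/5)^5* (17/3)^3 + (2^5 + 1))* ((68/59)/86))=830446476104/15455086875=53.73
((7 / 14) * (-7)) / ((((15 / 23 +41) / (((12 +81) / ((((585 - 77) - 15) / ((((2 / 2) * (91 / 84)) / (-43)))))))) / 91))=5904353 / 162469136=0.04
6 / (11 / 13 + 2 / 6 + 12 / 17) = 1989 / 625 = 3.18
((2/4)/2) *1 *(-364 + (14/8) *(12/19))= -6895/76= -90.72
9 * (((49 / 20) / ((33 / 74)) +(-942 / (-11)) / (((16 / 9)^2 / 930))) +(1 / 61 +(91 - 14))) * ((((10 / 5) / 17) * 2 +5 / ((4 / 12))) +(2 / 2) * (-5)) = 4250501557641 / 1825120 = 2328888.82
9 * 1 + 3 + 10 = 22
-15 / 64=-0.23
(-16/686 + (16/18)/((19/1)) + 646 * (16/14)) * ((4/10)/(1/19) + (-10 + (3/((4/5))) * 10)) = 844428936/32585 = 25914.65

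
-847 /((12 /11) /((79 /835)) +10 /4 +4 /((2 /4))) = -1472086 /38289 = -38.45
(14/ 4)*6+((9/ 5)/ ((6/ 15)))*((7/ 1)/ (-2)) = 21/ 4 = 5.25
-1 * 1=-1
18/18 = 1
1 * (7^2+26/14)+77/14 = 789/14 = 56.36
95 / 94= 1.01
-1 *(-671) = 671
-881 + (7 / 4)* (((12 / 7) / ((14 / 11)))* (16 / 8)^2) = -6101 / 7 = -871.57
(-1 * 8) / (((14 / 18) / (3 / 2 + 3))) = -324 / 7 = -46.29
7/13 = 0.54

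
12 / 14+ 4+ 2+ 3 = 69 / 7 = 9.86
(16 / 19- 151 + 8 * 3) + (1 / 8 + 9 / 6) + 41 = -12697 / 152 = -83.53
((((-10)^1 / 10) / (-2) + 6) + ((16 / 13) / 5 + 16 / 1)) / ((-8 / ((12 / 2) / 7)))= -8871 / 3640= -2.44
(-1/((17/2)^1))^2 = 4/289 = 0.01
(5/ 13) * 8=3.08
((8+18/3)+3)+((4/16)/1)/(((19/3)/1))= 1295/76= 17.04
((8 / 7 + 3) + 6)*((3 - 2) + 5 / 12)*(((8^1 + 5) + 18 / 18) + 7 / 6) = 15691 / 72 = 217.93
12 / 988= 3 / 247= 0.01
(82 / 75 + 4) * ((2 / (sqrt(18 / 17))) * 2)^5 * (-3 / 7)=-14130944 * sqrt(34) / 42525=-1937.61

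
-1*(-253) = 253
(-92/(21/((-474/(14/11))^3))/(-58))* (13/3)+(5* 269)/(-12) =-14127518771957/835548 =-16908087.59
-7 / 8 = -0.88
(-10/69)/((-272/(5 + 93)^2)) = 12005/2346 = 5.12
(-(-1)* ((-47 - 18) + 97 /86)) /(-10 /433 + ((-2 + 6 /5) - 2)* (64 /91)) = 32.06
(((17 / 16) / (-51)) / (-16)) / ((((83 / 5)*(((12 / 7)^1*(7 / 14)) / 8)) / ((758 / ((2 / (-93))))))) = -411215 / 15936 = -25.80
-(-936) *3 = 2808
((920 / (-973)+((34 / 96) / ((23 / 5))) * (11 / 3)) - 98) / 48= -2.06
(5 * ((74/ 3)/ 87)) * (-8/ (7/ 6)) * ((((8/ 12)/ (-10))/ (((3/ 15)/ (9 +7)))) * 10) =947200/ 1827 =518.45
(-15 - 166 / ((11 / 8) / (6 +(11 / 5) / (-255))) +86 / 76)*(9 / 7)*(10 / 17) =-557.54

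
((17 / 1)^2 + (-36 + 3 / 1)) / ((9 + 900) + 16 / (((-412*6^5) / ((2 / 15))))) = 384445440 / 1365081659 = 0.28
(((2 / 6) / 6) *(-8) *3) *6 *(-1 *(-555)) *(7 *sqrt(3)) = -31080 *sqrt(3) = -53832.14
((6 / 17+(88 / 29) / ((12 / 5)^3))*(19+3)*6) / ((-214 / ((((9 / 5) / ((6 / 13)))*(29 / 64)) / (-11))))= 792467 / 13969920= 0.06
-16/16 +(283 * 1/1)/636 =-353/636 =-0.56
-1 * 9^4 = -6561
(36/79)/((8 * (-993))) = -3/52298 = -0.00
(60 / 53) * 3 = 180 / 53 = 3.40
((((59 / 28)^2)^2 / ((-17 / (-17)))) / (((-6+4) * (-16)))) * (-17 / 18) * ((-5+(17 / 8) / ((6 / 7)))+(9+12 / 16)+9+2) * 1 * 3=-25749392125 / 809238528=-31.82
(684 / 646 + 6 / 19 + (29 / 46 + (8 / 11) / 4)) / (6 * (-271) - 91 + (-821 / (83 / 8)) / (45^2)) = -60072862275 / 47166791917234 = -0.00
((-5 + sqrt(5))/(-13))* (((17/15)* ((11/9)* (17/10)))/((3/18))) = 3179/585 -3179* sqrt(5)/2925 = 3.00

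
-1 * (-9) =9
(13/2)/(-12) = -13/24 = -0.54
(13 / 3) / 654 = 13 / 1962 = 0.01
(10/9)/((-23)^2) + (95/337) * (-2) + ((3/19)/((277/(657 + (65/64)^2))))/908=-17627489858228293/31405611128537088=-0.56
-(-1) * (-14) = -14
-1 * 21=-21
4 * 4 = 16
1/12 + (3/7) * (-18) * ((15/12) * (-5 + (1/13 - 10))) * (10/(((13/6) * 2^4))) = 295229/7098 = 41.59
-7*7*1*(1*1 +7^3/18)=-982.72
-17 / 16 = -1.06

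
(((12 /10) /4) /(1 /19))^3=185.19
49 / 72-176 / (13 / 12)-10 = -160787 / 936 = -171.78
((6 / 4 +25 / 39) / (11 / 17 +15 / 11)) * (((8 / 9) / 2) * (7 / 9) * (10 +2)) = 218603 / 49491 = 4.42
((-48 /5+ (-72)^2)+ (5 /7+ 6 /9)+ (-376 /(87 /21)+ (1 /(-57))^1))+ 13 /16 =4707839347 /925680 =5085.82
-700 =-700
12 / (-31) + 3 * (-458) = -42606 / 31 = -1374.39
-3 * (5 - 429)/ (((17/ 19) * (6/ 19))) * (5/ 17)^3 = 9566500/ 83521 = 114.54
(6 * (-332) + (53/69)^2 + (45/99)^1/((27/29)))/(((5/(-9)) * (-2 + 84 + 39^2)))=2.24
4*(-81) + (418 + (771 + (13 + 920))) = 1798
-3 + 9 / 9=-2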